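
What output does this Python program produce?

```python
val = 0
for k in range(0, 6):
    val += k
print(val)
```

k=0: val = 0+0 = 0
k=1: val = 0+1 = 1
k=2: val = 1+2 = 3
k=3: val = 3+3 = 6
k=4: val = 6+4 = 10
k=5: val = 10+5 = 15

15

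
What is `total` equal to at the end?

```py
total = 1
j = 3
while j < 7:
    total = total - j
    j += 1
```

j=3: total = 1-3 = -2
j=4: total = (-2)-4 = -6
j=5: total = (-6)-5 = -11
j=6: total = (-11)-6 = -17

-17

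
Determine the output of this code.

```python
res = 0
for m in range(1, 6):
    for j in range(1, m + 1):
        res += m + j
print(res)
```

m=1,j=1: res = 0+2 = 2
m=2,j=1: res = 2+3 = 5
m=2,j=2: res = 5+4 = 9
m=3,j=1: res = 9+4 = 13
m=3,j=2: res = 13+5 = 18
m=3,j=3: res = 18+6 = 24
m=4,j=1: res = 24+5 = 29
m=4,j=2: res = 29+6 = 35
m=4,j=3: res = 35+7 = 42
m=4,j=4: res = 42+8 = 50
m=5,j=1: res = 50+6 = 56
m=5,j=2: res = 56+7 = 63
m=5,j=3: res = 63+8 = 71
m=5,j=4: res = 71+9 = 80
m=5,j=5: res = 80+10 = 90

90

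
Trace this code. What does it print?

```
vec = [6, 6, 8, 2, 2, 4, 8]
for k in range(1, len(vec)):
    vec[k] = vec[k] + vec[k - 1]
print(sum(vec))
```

148

k=1: vec[1] = 6+6 = 12 → [6, 12, 8, 2, 2, 4, 8]
k=2: vec[2] = 8+12 = 20 → [6, 12, 20, 2, 2, 4, 8]
k=3: vec[3] = 2+20 = 22 → [6, 12, 20, 22, 2, 4, 8]
k=4: vec[4] = 2+22 = 24 → [6, 12, 20, 22, 24, 4, 8]
k=5: vec[5] = 4+24 = 28 → [6, 12, 20, 22, 24, 28, 8]
k=6: vec[6] = 8+28 = 36 → [6, 12, 20, 22, 24, 28, 36]
sum = 148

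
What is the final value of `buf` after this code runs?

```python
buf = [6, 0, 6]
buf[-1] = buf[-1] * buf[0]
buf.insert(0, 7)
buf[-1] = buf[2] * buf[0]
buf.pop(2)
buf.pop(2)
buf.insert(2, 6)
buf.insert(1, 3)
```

buf[-1] = buf[-1]*buf[0] = 6*6 = 36 → [6, 0, 36]
insert 7 at 0 → [7, 6, 0, 36]
buf[-1] = buf[2]*buf[0] = 0*7 = 0 → [7, 6, 0, 0]
pop(2) removes 0 → [7, 6, 0]
pop(2) removes 0 → [7, 6]
insert 6 at 2 → [7, 6, 6]
insert 3 at 1 → [7, 3, 6, 6]

[7, 3, 6, 6]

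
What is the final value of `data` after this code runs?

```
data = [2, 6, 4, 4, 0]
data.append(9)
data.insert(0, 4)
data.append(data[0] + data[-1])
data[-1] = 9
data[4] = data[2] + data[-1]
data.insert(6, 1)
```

append 9 → [2, 6, 4, 4, 0, 9]
insert 4 at 0 → [4, 2, 6, 4, 4, 0, 9]
append data[0]+data[-1] = 4+9 = 13 → [4, 2, 6, 4, 4, 0, 9, 13]
data[-1] = 9 → [4, 2, 6, 4, 4, 0, 9, 9]
data[4] = data[2]+data[-1] = 6+9 = 15 → [4, 2, 6, 4, 15, 0, 9, 9]
insert 1 at 6 → [4, 2, 6, 4, 15, 0, 1, 9, 9]

[4, 2, 6, 4, 15, 0, 1, 9, 9]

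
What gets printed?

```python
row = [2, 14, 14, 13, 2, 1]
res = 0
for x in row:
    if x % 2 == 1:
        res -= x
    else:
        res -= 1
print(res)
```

-18

x=2: not odd, res = 0-1 = -1
x=14: not odd, res = (-1)-1 = -2
x=14: not odd, res = (-2)-1 = -3
x=13: odd, res = (-3)-13 = -16
x=2: not odd, res = (-16)-1 = -17
x=1: odd, res = (-17)-1 = -18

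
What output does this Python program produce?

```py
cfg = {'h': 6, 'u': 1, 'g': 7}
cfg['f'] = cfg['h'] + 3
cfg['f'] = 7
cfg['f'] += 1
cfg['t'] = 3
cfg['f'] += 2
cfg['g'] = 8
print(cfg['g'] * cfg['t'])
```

24

cfg['f'] = cfg['h']+3 = 9 → {'h': 6, 'u': 1, 'g': 7, 'f': 9}
cfg['f'] = 7 → {'h': 6, 'u': 1, 'g': 7, 'f': 7}
cfg['f'] = 7+1 = 8 → {'h': 6, 'u': 1, 'g': 7, 'f': 8}
cfg['t'] = 3 → {'h': 6, 'u': 1, 'g': 7, 'f': 8, 't': 3}
cfg['f'] = 8+2 = 10 → {'h': 6, 'u': 1, 'g': 7, 'f': 10, 't': 3}
cfg['g'] = 8 → {'h': 6, 'u': 1, 'g': 8, 'f': 10, 't': 3}
cfg['g']*cfg['t'] = 8*3 = 24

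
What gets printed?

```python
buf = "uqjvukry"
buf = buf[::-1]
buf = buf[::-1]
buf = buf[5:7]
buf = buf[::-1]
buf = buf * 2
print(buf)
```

reverse → 'yrkuvjqu'
reverse → 'uqjvukry'
slice [5:7] → 'kr'
reverse → 'rk'
repeat ×2 → 'rkrk'

rkrk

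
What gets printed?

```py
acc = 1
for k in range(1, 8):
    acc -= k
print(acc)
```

-27

k=1: acc = 1-1 = 0
k=2: acc = 0-2 = -2
k=3: acc = (-2)-3 = -5
k=4: acc = (-5)-4 = -9
k=5: acc = (-9)-5 = -14
k=6: acc = (-14)-6 = -20
k=7: acc = (-20)-7 = -27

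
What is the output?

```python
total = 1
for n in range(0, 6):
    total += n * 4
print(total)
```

n=0: total = 1+0*4 = 1
n=1: total = 1+1*4 = 5
n=2: total = 5+2*4 = 13
n=3: total = 13+3*4 = 25
n=4: total = 25+4*4 = 41
n=5: total = 41+5*4 = 61

61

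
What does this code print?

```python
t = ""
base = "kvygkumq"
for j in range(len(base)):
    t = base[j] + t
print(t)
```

qmukgyvk

j=0: prepend 'k' → 'k'
j=1: prepend 'v' → 'vk'
j=2: prepend 'y' → 'yvk'
j=3: prepend 'g' → 'gyvk'
j=4: prepend 'k' → 'kgyvk'
j=5: prepend 'u' → 'ukgyvk'
j=6: prepend 'm' → 'mukgyvk'
j=7: prepend 'q' → 'qmukgyvk'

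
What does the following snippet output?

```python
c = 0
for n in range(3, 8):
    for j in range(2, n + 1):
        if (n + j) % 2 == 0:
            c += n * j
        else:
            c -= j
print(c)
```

219

n=3,j=2: odd sum, c = 0-2 = -2
n=3,j=3: even sum, c = (-2)+9 = 7
n=4,j=2: even sum, c = 7+8 = 15
n=4,j=3: odd sum, c = 15-3 = 12
n=4,j=4: even sum, c = 12+16 = 28
n=5,j=2: odd sum, c = 28-2 = 26
n=5,j=3: even sum, c = 26+15 = 41
n=5,j=4: odd sum, c = 41-4 = 37
n=5,j=5: even sum, c = 37+25 = 62
n=6,j=2: even sum, c = 62+12 = 74
n=6,j=3: odd sum, c = 74-3 = 71
n=6,j=4: even sum, c = 71+24 = 95
n=6,j=5: odd sum, c = 95-5 = 90
n=6,j=6: even sum, c = 90+36 = 126
n=7,j=2: odd sum, c = 126-2 = 124
n=7,j=3: even sum, c = 124+21 = 145
n=7,j=4: odd sum, c = 145-4 = 141
n=7,j=5: even sum, c = 141+35 = 176
n=7,j=6: odd sum, c = 176-6 = 170
n=7,j=7: even sum, c = 170+49 = 219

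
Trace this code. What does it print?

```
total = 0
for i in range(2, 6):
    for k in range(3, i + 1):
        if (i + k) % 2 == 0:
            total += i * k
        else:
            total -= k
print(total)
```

i=3,k=3: even sum, total = 0+9 = 9
i=4,k=3: odd sum, total = 9-3 = 6
i=4,k=4: even sum, total = 6+16 = 22
i=5,k=3: even sum, total = 22+15 = 37
i=5,k=4: odd sum, total = 37-4 = 33
i=5,k=5: even sum, total = 33+25 = 58

58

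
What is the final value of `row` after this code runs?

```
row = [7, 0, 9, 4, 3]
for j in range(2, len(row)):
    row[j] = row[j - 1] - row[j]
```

j=2: row[2] = 0-9 = -9 → [7, 0, -9, 4, 3]
j=3: row[3] = (-9)-4 = -13 → [7, 0, -9, -13, 3]
j=4: row[4] = (-13)-3 = -16 → [7, 0, -9, -13, -16]

[7, 0, -9, -13, -16]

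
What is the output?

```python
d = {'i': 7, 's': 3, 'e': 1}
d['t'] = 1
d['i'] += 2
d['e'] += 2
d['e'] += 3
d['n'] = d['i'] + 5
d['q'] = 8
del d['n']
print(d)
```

{'i': 9, 's': 3, 'e': 6, 't': 1, 'q': 8}

d['t'] = 1 → {'i': 7, 's': 3, 'e': 1, 't': 1}
d['i'] = 7+2 = 9 → {'i': 9, 's': 3, 'e': 1, 't': 1}
d['e'] = 1+2 = 3 → {'i': 9, 's': 3, 'e': 3, 't': 1}
d['e'] = 3+3 = 6 → {'i': 9, 's': 3, 'e': 6, 't': 1}
d['n'] = d['i']+5 = 14 → {'i': 9, 's': 3, 'e': 6, 't': 1, 'n': 14}
d['q'] = 8 → {'i': 9, 's': 3, 'e': 6, 't': 1, 'n': 14, 'q': 8}
del 'n' → {'i': 9, 's': 3, 'e': 6, 't': 1, 'q': 8}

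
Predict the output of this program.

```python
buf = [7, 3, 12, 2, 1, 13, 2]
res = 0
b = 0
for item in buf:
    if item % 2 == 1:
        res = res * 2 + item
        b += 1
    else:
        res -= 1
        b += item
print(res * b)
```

item=7: odd, res = 0*2+7 = 7; b=1
item=3: odd, res = 7*2+3 = 17; b=2
item=12: not odd, res = 17-1 = 16; b=14
item=2: not odd, res = 16-1 = 15; b=16
item=1: odd, res = 15*2+1 = 31; b=17
item=13: odd, res = 31*2+13 = 75; b=18
item=2: not odd, res = 75-1 = 74; b=20
res*b = 74*20 = 1480

1480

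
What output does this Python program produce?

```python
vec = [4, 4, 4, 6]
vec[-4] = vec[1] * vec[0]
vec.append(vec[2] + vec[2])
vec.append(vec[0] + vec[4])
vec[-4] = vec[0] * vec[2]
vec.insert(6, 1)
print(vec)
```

vec[-4] = vec[1]*vec[0] = 4*4 = 16 → [16, 4, 4, 6]
append vec[2]+vec[2] = 4+4 = 8 → [16, 4, 4, 6, 8]
append vec[0]+vec[4] = 16+8 = 24 → [16, 4, 4, 6, 8, 24]
vec[-4] = vec[0]*vec[2] = 16*4 = 64 → [16, 4, 64, 6, 8, 24]
insert 1 at 6 → [16, 4, 64, 6, 8, 24, 1]

[16, 4, 64, 6, 8, 24, 1]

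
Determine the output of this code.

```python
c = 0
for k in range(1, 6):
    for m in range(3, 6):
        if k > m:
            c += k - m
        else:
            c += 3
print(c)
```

40

k=1,m=3: not 1>3, c = 0+3 = 3
k=1,m=4: not 1>4, c = 3+3 = 6
k=1,m=5: not 1>5, c = 6+3 = 9
k=2,m=3: not 2>3, c = 9+3 = 12
k=2,m=4: not 2>4, c = 12+3 = 15
k=2,m=5: not 2>5, c = 15+3 = 18
k=3,m=3: not 3>3, c = 18+3 = 21
k=3,m=4: not 3>4, c = 21+3 = 24
k=3,m=5: not 3>5, c = 24+3 = 27
k=4,m=3: 4>3, c = 27+1 = 28
k=4,m=4: not 4>4, c = 28+3 = 31
k=4,m=5: not 4>5, c = 31+3 = 34
k=5,m=3: 5>3, c = 34+2 = 36
k=5,m=4: 5>4, c = 36+1 = 37
k=5,m=5: not 5>5, c = 37+3 = 40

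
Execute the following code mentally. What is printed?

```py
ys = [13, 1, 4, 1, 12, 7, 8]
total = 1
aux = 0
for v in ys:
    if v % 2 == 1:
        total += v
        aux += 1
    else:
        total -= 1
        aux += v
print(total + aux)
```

v=13: odd, total = 1+13 = 14; aux=1
v=1: odd, total = 14+1 = 15; aux=2
v=4: not odd, total = 15-1 = 14; aux=6
v=1: odd, total = 14+1 = 15; aux=7
v=12: not odd, total = 15-1 = 14; aux=19
v=7: odd, total = 14+7 = 21; aux=20
v=8: not odd, total = 21-1 = 20; aux=28
total+aux = 20+28 = 48

48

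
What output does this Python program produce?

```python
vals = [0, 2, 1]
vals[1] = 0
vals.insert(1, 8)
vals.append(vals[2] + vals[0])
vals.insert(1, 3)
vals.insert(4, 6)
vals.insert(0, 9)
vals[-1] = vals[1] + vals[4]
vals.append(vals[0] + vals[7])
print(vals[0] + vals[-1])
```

18

vals[1] = 0 → [0, 0, 1]
insert 8 at 1 → [0, 8, 0, 1]
append vals[2]+vals[0] = 0+0 = 0 → [0, 8, 0, 1, 0]
insert 3 at 1 → [0, 3, 8, 0, 1, 0]
insert 6 at 4 → [0, 3, 8, 0, 6, 1, 0]
insert 9 at 0 → [9, 0, 3, 8, 0, 6, 1, 0]
vals[-1] = vals[1]+vals[4] = 0+0 = 0 → [9, 0, 3, 8, 0, 6, 1, 0]
append vals[0]+vals[7] = 9+0 = 9 → [9, 0, 3, 8, 0, 6, 1, 0, 9]
vals[0]+vals[-1] = 9+9 = 18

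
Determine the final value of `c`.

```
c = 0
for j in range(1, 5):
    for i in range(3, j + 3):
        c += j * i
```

125

j=1,i=3: c = 0+3 = 3
j=2,i=3: c = 3+6 = 9
j=2,i=4: c = 9+8 = 17
j=3,i=3: c = 17+9 = 26
j=3,i=4: c = 26+12 = 38
j=3,i=5: c = 38+15 = 53
j=4,i=3: c = 53+12 = 65
j=4,i=4: c = 65+16 = 81
j=4,i=5: c = 81+20 = 101
j=4,i=6: c = 101+24 = 125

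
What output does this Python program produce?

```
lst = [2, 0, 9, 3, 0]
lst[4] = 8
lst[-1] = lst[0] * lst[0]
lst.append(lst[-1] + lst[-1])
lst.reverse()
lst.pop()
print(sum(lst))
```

24

lst[4] = 8 → [2, 0, 9, 3, 8]
lst[-1] = lst[0]*lst[0] = 2*2 = 4 → [2, 0, 9, 3, 4]
append lst[-1]+lst[-1] = 4+4 = 8 → [2, 0, 9, 3, 4, 8]
reverse → [8, 4, 3, 9, 0, 2]
pop() removes 2 → [8, 4, 3, 9, 0]
sum = 24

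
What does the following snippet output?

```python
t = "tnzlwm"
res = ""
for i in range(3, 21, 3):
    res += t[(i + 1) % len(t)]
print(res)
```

i=3: add t[4]='w' → 'w'
i=6: add t[1]='n' → 'wn'
i=9: add t[4]='w' → 'wnw'
i=12: add t[1]='n' → 'wnwn'
i=15: add t[4]='w' → 'wnwnw'
i=18: add t[1]='n' → 'wnwnwn'

wnwnwn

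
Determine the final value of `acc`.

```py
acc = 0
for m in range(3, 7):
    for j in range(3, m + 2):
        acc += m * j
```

m=3,j=3: acc = 0+9 = 9
m=3,j=4: acc = 9+12 = 21
m=4,j=3: acc = 21+12 = 33
m=4,j=4: acc = 33+16 = 49
m=4,j=5: acc = 49+20 = 69
m=5,j=3: acc = 69+15 = 84
m=5,j=4: acc = 84+20 = 104
m=5,j=5: acc = 104+25 = 129
m=5,j=6: acc = 129+30 = 159
m=6,j=3: acc = 159+18 = 177
m=6,j=4: acc = 177+24 = 201
m=6,j=5: acc = 201+30 = 231
m=6,j=6: acc = 231+36 = 267
m=6,j=7: acc = 267+42 = 309

309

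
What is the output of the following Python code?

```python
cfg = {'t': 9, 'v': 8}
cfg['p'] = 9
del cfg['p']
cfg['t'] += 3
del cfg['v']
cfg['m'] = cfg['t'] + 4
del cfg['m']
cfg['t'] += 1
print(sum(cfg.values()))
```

13

cfg['p'] = 9 → {'t': 9, 'v': 8, 'p': 9}
del 'p' → {'t': 9, 'v': 8}
cfg['t'] = 9+3 = 12 → {'t': 12, 'v': 8}
del 'v' → {'t': 12}
cfg['m'] = cfg['t']+4 = 16 → {'t': 12, 'm': 16}
del 'm' → {'t': 12}
cfg['t'] = 12+1 = 13 → {'t': 13}
sum of values = 13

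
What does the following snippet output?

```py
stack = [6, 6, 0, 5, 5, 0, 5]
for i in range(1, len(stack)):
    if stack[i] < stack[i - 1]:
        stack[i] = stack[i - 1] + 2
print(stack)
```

[6, 6, 8, 10, 12, 14, 16]

i=1: 6>=6, unchanged → [6, 6, 0, 5, 5, 0, 5]
i=2: 0<6, stack[2] = 6+2 = 8 → [6, 6, 8, 5, 5, 0, 5]
i=3: 5<8, stack[3] = 8+2 = 10 → [6, 6, 8, 10, 5, 0, 5]
i=4: 5<10, stack[4] = 10+2 = 12 → [6, 6, 8, 10, 12, 0, 5]
i=5: 0<12, stack[5] = 12+2 = 14 → [6, 6, 8, 10, 12, 14, 5]
i=6: 5<14, stack[6] = 14+2 = 16 → [6, 6, 8, 10, 12, 14, 16]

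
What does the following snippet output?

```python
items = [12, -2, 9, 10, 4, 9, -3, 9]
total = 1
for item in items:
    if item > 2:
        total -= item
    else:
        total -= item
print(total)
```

item=12: >2, total = 1-12 = -11
item=-2: not >2, total = (-11)-(-2) = -9
item=9: >2, total = (-9)-9 = -18
item=10: >2, total = (-18)-10 = -28
item=4: >2, total = (-28)-4 = -32
item=9: >2, total = (-32)-9 = -41
item=-3: not >2, total = (-41)-(-3) = -38
item=9: >2, total = (-38)-9 = -47

-47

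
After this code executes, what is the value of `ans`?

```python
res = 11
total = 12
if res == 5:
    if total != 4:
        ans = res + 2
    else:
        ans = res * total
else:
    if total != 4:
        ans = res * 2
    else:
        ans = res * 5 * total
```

res=11, total=12
res == 5 is False; total != 4 is True
→ ans = res * 2 = 22

22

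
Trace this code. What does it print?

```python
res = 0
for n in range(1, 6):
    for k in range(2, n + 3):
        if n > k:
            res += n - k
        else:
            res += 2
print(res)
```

38

n=1,k=2: not 1>2, res = 0+2 = 2
n=1,k=3: not 1>3, res = 2+2 = 4
n=2,k=2: not 2>2, res = 4+2 = 6
n=2,k=3: not 2>3, res = 6+2 = 8
n=2,k=4: not 2>4, res = 8+2 = 10
n=3,k=2: 3>2, res = 10+1 = 11
n=3,k=3: not 3>3, res = 11+2 = 13
n=3,k=4: not 3>4, res = 13+2 = 15
n=3,k=5: not 3>5, res = 15+2 = 17
n=4,k=2: 4>2, res = 17+2 = 19
n=4,k=3: 4>3, res = 19+1 = 20
n=4,k=4: not 4>4, res = 20+2 = 22
n=4,k=5: not 4>5, res = 22+2 = 24
n=4,k=6: not 4>6, res = 24+2 = 26
n=5,k=2: 5>2, res = 26+3 = 29
n=5,k=3: 5>3, res = 29+2 = 31
n=5,k=4: 5>4, res = 31+1 = 32
n=5,k=5: not 5>5, res = 32+2 = 34
n=5,k=6: not 5>6, res = 34+2 = 36
n=5,k=7: not 5>7, res = 36+2 = 38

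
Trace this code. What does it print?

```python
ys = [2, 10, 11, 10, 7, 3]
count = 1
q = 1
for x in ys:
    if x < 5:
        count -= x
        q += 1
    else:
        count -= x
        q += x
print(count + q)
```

x=2: <5, count = 1-2 = -1; q=2
x=10: not <5, count = (-1)-10 = -11; q=12
x=11: not <5, count = (-11)-11 = -22; q=23
x=10: not <5, count = (-22)-10 = -32; q=33
x=7: not <5, count = (-32)-7 = -39; q=40
x=3: <5, count = (-39)-3 = -42; q=41
count+q = (-42)+41 = -1

-1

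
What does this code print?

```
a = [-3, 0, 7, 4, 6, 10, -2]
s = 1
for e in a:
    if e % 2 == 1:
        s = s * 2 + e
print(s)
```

e=-3: odd, s = 1*2+(-3) = -1
e=0: not odd
e=7: odd, s = (-1)*2+7 = 5
e=4: not odd
e=6: not odd
e=10: not odd
e=-2: not odd

5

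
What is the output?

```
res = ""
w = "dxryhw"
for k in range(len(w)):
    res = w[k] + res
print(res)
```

whyrxd

k=0: prepend 'd' → 'd'
k=1: prepend 'x' → 'xd'
k=2: prepend 'r' → 'rxd'
k=3: prepend 'y' → 'yrxd'
k=4: prepend 'h' → 'hyrxd'
k=5: prepend 'w' → 'whyrxd'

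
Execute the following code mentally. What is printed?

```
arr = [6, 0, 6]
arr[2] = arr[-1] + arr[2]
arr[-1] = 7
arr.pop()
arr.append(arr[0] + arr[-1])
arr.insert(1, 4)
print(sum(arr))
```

arr[2] = arr[-1]+arr[2] = 6+6 = 12 → [6, 0, 12]
arr[-1] = 7 → [6, 0, 7]
pop() removes 7 → [6, 0]
append arr[0]+arr[-1] = 6+0 = 6 → [6, 0, 6]
insert 4 at 1 → [6, 4, 0, 6]
sum = 16

16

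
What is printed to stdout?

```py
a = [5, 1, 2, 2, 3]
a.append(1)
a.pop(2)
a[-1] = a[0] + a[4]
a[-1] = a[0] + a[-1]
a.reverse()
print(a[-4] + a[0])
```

append 1 → [5, 1, 2, 2, 3, 1]
pop(2) removes 2 → [5, 1, 2, 3, 1]
a[-1] = a[0]+a[4] = 5+1 = 6 → [5, 1, 2, 3, 6]
a[-1] = a[0]+a[-1] = 5+6 = 11 → [5, 1, 2, 3, 11]
reverse → [11, 3, 2, 1, 5]
a[-4]+a[0] = 3+11 = 14

14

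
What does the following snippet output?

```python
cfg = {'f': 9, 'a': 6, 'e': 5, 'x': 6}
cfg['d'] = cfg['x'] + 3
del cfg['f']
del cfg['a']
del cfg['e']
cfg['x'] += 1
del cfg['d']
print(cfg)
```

{'x': 7}

cfg['d'] = cfg['x']+3 = 9 → {'f': 9, 'a': 6, 'e': 5, 'x': 6, 'd': 9}
del 'f' → {'a': 6, 'e': 5, 'x': 6, 'd': 9}
del 'a' → {'e': 5, 'x': 6, 'd': 9}
del 'e' → {'x': 6, 'd': 9}
cfg['x'] = 6+1 = 7 → {'x': 7, 'd': 9}
del 'd' → {'x': 7}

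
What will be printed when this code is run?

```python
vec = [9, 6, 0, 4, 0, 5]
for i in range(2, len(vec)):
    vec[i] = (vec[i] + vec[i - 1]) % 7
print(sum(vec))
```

28

i=2: vec[2] = (0+6)%7 = 6 → [9, 6, 6, 4, 0, 5]
i=3: vec[3] = (4+6)%7 = 3 → [9, 6, 6, 3, 0, 5]
i=4: vec[4] = (0+3)%7 = 3 → [9, 6, 6, 3, 3, 5]
i=5: vec[5] = (5+3)%7 = 1 → [9, 6, 6, 3, 3, 1]
sum = 28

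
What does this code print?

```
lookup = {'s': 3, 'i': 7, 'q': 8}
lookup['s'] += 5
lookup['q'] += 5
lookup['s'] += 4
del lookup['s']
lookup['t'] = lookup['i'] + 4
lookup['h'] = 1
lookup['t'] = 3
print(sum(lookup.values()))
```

lookup['s'] = 3+5 = 8 → {'s': 8, 'i': 7, 'q': 8}
lookup['q'] = 8+5 = 13 → {'s': 8, 'i': 7, 'q': 13}
lookup['s'] = 8+4 = 12 → {'s': 12, 'i': 7, 'q': 13}
del 's' → {'i': 7, 'q': 13}
lookup['t'] = lookup['i']+4 = 11 → {'i': 7, 'q': 13, 't': 11}
lookup['h'] = 1 → {'i': 7, 'q': 13, 't': 11, 'h': 1}
lookup['t'] = 3 → {'i': 7, 'q': 13, 't': 3, 'h': 1}
sum of values = 24

24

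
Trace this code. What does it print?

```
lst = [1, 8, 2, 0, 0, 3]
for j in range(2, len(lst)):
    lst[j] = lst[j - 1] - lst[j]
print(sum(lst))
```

j=2: lst[2] = 8-2 = 6 → [1, 8, 6, 0, 0, 3]
j=3: lst[3] = 6-0 = 6 → [1, 8, 6, 6, 0, 3]
j=4: lst[4] = 6-0 = 6 → [1, 8, 6, 6, 6, 3]
j=5: lst[5] = 6-3 = 3 → [1, 8, 6, 6, 6, 3]
sum = 30

30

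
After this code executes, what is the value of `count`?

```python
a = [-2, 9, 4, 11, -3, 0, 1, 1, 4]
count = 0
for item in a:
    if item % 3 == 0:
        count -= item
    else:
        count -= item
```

item=-2: not %3==0, count = 0-(-2) = 2
item=9: %3==0, count = 2-9 = -7
item=4: not %3==0, count = (-7)-4 = -11
item=11: not %3==0, count = (-11)-11 = -22
item=-3: %3==0, count = (-22)-(-3) = -19
item=0: %3==0, count = (-19)-0 = -19
item=1: not %3==0, count = (-19)-1 = -20
item=1: not %3==0, count = (-20)-1 = -21
item=4: not %3==0, count = (-21)-4 = -25

-25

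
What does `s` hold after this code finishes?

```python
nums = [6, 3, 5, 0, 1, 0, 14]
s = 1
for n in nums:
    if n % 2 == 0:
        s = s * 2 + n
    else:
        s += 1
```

98

n=6: even, s = 1*2+6 = 8
n=3: not even, s = 8+1 = 9
n=5: not even, s = 9+1 = 10
n=0: even, s = 10*2+0 = 20
n=1: not even, s = 20+1 = 21
n=0: even, s = 21*2+0 = 42
n=14: even, s = 42*2+14 = 98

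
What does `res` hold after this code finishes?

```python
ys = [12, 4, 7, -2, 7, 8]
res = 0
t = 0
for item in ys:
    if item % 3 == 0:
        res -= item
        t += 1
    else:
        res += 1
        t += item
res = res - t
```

item=12: %3==0, res = 0-12 = -12; t=1
item=4: not %3==0, res = (-12)+1 = -11; t=5
item=7: not %3==0, res = (-11)+1 = -10; t=12
item=-2: not %3==0, res = (-10)+1 = -9; t=10
item=7: not %3==0, res = (-9)+1 = -8; t=17
item=8: not %3==0, res = (-8)+1 = -7; t=25
res-t = (-7)-25 = -32

-32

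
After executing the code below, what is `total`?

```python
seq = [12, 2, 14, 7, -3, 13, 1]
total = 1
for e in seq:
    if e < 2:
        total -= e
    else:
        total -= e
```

-45

e=12: not <2, total = 1-12 = -11
e=2: not <2, total = (-11)-2 = -13
e=14: not <2, total = (-13)-14 = -27
e=7: not <2, total = (-27)-7 = -34
e=-3: <2, total = (-34)-(-3) = -31
e=13: not <2, total = (-31)-13 = -44
e=1: <2, total = (-44)-1 = -45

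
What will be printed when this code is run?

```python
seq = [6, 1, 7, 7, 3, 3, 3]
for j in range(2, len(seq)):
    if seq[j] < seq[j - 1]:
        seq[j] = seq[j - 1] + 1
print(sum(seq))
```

j=2: 7>=1, unchanged → [6, 1, 7, 7, 3, 3, 3]
j=3: 7>=7, unchanged → [6, 1, 7, 7, 3, 3, 3]
j=4: 3<7, seq[4] = 7+1 = 8 → [6, 1, 7, 7, 8, 3, 3]
j=5: 3<8, seq[5] = 8+1 = 9 → [6, 1, 7, 7, 8, 9, 3]
j=6: 3<9, seq[6] = 9+1 = 10 → [6, 1, 7, 7, 8, 9, 10]
sum = 48

48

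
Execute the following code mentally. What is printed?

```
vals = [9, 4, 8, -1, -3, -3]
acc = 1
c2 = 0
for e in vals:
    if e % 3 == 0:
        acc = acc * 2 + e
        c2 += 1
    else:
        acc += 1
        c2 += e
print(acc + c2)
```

e=9: %3==0, acc = 1*2+9 = 11; c2=1
e=4: not %3==0, acc = 11+1 = 12; c2=5
e=8: not %3==0, acc = 12+1 = 13; c2=13
e=-1: not %3==0, acc = 13+1 = 14; c2=12
e=-3: %3==0, acc = 14*2+(-3) = 25; c2=13
e=-3: %3==0, acc = 25*2+(-3) = 47; c2=14
acc+c2 = 47+14 = 61

61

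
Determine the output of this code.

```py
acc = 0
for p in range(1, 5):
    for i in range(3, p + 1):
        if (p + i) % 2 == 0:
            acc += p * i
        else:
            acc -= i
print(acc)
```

p=3,i=3: even sum, acc = 0+9 = 9
p=4,i=3: odd sum, acc = 9-3 = 6
p=4,i=4: even sum, acc = 6+16 = 22

22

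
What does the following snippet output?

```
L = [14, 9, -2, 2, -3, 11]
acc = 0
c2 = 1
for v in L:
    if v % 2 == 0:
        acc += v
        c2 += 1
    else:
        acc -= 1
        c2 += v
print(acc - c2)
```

v=14: even, acc = 0+14 = 14; c2=2
v=9: not even, acc = 14-1 = 13; c2=11
v=-2: even, acc = 13+(-2) = 11; c2=12
v=2: even, acc = 11+2 = 13; c2=13
v=-3: not even, acc = 13-1 = 12; c2=10
v=11: not even, acc = 12-1 = 11; c2=21
acc-c2 = 11-21 = -10

-10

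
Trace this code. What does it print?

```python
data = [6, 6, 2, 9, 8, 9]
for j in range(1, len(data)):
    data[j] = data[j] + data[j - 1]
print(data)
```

[6, 12, 14, 23, 31, 40]

j=1: data[1] = 6+6 = 12 → [6, 12, 2, 9, 8, 9]
j=2: data[2] = 2+12 = 14 → [6, 12, 14, 9, 8, 9]
j=3: data[3] = 9+14 = 23 → [6, 12, 14, 23, 8, 9]
j=4: data[4] = 8+23 = 31 → [6, 12, 14, 23, 31, 9]
j=5: data[5] = 9+31 = 40 → [6, 12, 14, 23, 31, 40]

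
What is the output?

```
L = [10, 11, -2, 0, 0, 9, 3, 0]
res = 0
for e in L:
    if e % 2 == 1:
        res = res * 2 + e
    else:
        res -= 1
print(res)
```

44

e=10: not odd, res = 0-1 = -1
e=11: odd, res = (-1)*2+11 = 9
e=-2: not odd, res = 9-1 = 8
e=0: not odd, res = 8-1 = 7
e=0: not odd, res = 7-1 = 6
e=9: odd, res = 6*2+9 = 21
e=3: odd, res = 21*2+3 = 45
e=0: not odd, res = 45-1 = 44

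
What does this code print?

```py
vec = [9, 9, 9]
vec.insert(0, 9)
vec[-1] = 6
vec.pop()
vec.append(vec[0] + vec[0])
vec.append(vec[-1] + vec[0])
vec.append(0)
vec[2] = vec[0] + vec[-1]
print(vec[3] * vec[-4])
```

162

insert 9 at 0 → [9, 9, 9, 9]
vec[-1] = 6 → [9, 9, 9, 6]
pop() removes 6 → [9, 9, 9]
append vec[0]+vec[0] = 9+9 = 18 → [9, 9, 9, 18]
append vec[-1]+vec[0] = 18+9 = 27 → [9, 9, 9, 18, 27]
append 0 → [9, 9, 9, 18, 27, 0]
vec[2] = vec[0]+vec[-1] = 9+0 = 9 → [9, 9, 9, 18, 27, 0]
vec[3]*vec[-4] = 18*9 = 162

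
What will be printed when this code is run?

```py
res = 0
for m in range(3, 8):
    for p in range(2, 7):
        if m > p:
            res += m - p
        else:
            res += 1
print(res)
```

45

m=3,p=2: 3>2, res = 0+1 = 1
m=3,p=3: not 3>3, res = 1+1 = 2
m=3,p=4: not 3>4, res = 2+1 = 3
m=3,p=5: not 3>5, res = 3+1 = 4
m=3,p=6: not 3>6, res = 4+1 = 5
m=4,p=2: 4>2, res = 5+2 = 7
m=4,p=3: 4>3, res = 7+1 = 8
m=4,p=4: not 4>4, res = 8+1 = 9
m=4,p=5: not 4>5, res = 9+1 = 10
m=4,p=6: not 4>6, res = 10+1 = 11
m=5,p=2: 5>2, res = 11+3 = 14
m=5,p=3: 5>3, res = 14+2 = 16
m=5,p=4: 5>4, res = 16+1 = 17
m=5,p=5: not 5>5, res = 17+1 = 18
m=5,p=6: not 5>6, res = 18+1 = 19
m=6,p=2: 6>2, res = 19+4 = 23
m=6,p=3: 6>3, res = 23+3 = 26
m=6,p=4: 6>4, res = 26+2 = 28
m=6,p=5: 6>5, res = 28+1 = 29
m=6,p=6: not 6>6, res = 29+1 = 30
m=7,p=2: 7>2, res = 30+5 = 35
m=7,p=3: 7>3, res = 35+4 = 39
m=7,p=4: 7>4, res = 39+3 = 42
m=7,p=5: 7>5, res = 42+2 = 44
m=7,p=6: 7>6, res = 44+1 = 45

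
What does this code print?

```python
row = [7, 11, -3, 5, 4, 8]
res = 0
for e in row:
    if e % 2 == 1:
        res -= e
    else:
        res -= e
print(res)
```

-32

e=7: odd, res = 0-7 = -7
e=11: odd, res = (-7)-11 = -18
e=-3: odd, res = (-18)-(-3) = -15
e=5: odd, res = (-15)-5 = -20
e=4: not odd, res = (-20)-4 = -24
e=8: not odd, res = (-24)-8 = -32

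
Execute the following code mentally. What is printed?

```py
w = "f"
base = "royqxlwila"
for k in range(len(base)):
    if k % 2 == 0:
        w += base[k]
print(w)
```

fryxwl

k=0: add 'r' → 'fr'
k=1: skip
k=2: add 'y' → 'fry'
k=3: skip
k=4: add 'x' → 'fryx'
k=5: skip
k=6: add 'w' → 'fryxw'
k=7: skip
k=8: add 'l' → 'fryxwl'
k=9: skip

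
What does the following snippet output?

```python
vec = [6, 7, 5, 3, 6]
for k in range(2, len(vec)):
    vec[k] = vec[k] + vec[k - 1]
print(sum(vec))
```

61

k=2: vec[2] = 5+7 = 12 → [6, 7, 12, 3, 6]
k=3: vec[3] = 3+12 = 15 → [6, 7, 12, 15, 6]
k=4: vec[4] = 6+15 = 21 → [6, 7, 12, 15, 21]
sum = 61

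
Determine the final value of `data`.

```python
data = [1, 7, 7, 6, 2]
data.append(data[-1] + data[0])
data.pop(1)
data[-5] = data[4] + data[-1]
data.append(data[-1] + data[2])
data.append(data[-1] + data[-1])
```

append data[-1]+data[0] = 2+1 = 3 → [1, 7, 7, 6, 2, 3]
pop(1) removes 7 → [1, 7, 6, 2, 3]
data[-5] = data[4]+data[-1] = 3+3 = 6 → [6, 7, 6, 2, 3]
append data[-1]+data[2] = 3+6 = 9 → [6, 7, 6, 2, 3, 9]
append data[-1]+data[-1] = 9+9 = 18 → [6, 7, 6, 2, 3, 9, 18]

[6, 7, 6, 2, 3, 9, 18]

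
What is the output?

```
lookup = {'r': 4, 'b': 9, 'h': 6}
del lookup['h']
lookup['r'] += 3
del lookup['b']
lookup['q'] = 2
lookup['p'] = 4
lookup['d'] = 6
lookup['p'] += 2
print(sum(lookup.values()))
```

del 'h' → {'r': 4, 'b': 9}
lookup['r'] = 4+3 = 7 → {'r': 7, 'b': 9}
del 'b' → {'r': 7}
lookup['q'] = 2 → {'r': 7, 'q': 2}
lookup['p'] = 4 → {'r': 7, 'q': 2, 'p': 4}
lookup['d'] = 6 → {'r': 7, 'q': 2, 'p': 4, 'd': 6}
lookup['p'] = 4+2 = 6 → {'r': 7, 'q': 2, 'p': 6, 'd': 6}
sum of values = 21

21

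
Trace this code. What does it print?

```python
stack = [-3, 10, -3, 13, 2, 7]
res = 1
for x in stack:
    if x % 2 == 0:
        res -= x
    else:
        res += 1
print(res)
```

x=-3: not even, res = 1+1 = 2
x=10: even, res = 2-10 = -8
x=-3: not even, res = (-8)+1 = -7
x=13: not even, res = (-7)+1 = -6
x=2: even, res = (-6)-2 = -8
x=7: not even, res = (-8)+1 = -7

-7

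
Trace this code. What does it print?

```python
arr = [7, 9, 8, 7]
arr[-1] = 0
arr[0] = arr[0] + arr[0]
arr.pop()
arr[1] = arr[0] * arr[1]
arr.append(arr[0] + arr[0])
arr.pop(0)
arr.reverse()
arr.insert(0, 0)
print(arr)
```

arr[-1] = 0 → [7, 9, 8, 0]
arr[0] = arr[0]+arr[0] = 7+7 = 14 → [14, 9, 8, 0]
pop() removes 0 → [14, 9, 8]
arr[1] = arr[0]*arr[1] = 14*9 = 126 → [14, 126, 8]
append arr[0]+arr[0] = 14+14 = 28 → [14, 126, 8, 28]
pop(0) removes 14 → [126, 8, 28]
reverse → [28, 8, 126]
insert 0 at 0 → [0, 28, 8, 126]

[0, 28, 8, 126]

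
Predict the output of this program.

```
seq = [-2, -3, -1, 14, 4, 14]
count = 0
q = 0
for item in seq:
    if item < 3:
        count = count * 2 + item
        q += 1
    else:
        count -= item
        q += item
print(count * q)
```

item=-2: <3, count = 0*2+(-2) = -2; q=1
item=-3: <3, count = (-2)*2+(-3) = -7; q=2
item=-1: <3, count = (-7)*2+(-1) = -15; q=3
item=14: not <3, count = (-15)-14 = -29; q=17
item=4: not <3, count = (-29)-4 = -33; q=21
item=14: not <3, count = (-33)-14 = -47; q=35
count*q = (-47)*35 = -1645

-1645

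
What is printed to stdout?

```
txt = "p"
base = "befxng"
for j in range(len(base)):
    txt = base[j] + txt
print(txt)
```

gnxfebp

j=0: prepend 'b' → 'bp'
j=1: prepend 'e' → 'ebp'
j=2: prepend 'f' → 'febp'
j=3: prepend 'x' → 'xfebp'
j=4: prepend 'n' → 'nxfebp'
j=5: prepend 'g' → 'gnxfebp'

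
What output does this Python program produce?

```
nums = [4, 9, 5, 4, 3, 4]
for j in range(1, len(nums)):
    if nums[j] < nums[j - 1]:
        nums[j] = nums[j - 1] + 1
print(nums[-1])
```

13

j=1: 9>=4, unchanged → [4, 9, 5, 4, 3, 4]
j=2: 5<9, nums[2] = 9+1 = 10 → [4, 9, 10, 4, 3, 4]
j=3: 4<10, nums[3] = 10+1 = 11 → [4, 9, 10, 11, 3, 4]
j=4: 3<11, nums[4] = 11+1 = 12 → [4, 9, 10, 11, 12, 4]
j=5: 4<12, nums[5] = 12+1 = 13 → [4, 9, 10, 11, 12, 13]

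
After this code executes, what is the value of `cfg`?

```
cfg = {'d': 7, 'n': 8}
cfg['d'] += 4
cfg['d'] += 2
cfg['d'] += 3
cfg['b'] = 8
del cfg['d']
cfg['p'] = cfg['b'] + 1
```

cfg['d'] = 7+4 = 11 → {'d': 11, 'n': 8}
cfg['d'] = 11+2 = 13 → {'d': 13, 'n': 8}
cfg['d'] = 13+3 = 16 → {'d': 16, 'n': 8}
cfg['b'] = 8 → {'d': 16, 'n': 8, 'b': 8}
del 'd' → {'n': 8, 'b': 8}
cfg['p'] = cfg['b']+1 = 9 → {'n': 8, 'b': 8, 'p': 9}

{'n': 8, 'b': 8, 'p': 9}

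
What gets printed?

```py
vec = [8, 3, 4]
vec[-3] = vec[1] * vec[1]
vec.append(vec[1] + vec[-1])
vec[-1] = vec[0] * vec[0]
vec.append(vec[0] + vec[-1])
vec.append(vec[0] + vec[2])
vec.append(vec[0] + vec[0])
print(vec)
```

[9, 3, 4, 81, 90, 13, 18]

vec[-3] = vec[1]*vec[1] = 3*3 = 9 → [9, 3, 4]
append vec[1]+vec[-1] = 3+4 = 7 → [9, 3, 4, 7]
vec[-1] = vec[0]*vec[0] = 9*9 = 81 → [9, 3, 4, 81]
append vec[0]+vec[-1] = 9+81 = 90 → [9, 3, 4, 81, 90]
append vec[0]+vec[2] = 9+4 = 13 → [9, 3, 4, 81, 90, 13]
append vec[0]+vec[0] = 9+9 = 18 → [9, 3, 4, 81, 90, 13, 18]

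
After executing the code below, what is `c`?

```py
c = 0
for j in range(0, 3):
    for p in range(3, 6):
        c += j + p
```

j=0,p=3: c = 0+3 = 3
j=0,p=4: c = 3+4 = 7
j=0,p=5: c = 7+5 = 12
j=1,p=3: c = 12+4 = 16
j=1,p=4: c = 16+5 = 21
j=1,p=5: c = 21+6 = 27
j=2,p=3: c = 27+5 = 32
j=2,p=4: c = 32+6 = 38
j=2,p=5: c = 38+7 = 45

45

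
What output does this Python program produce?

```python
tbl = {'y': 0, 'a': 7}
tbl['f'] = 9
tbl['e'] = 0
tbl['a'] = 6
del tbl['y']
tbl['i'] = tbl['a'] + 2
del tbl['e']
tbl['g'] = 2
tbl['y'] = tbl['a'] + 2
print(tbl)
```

{'a': 6, 'f': 9, 'i': 8, 'g': 2, 'y': 8}

tbl['f'] = 9 → {'y': 0, 'a': 7, 'f': 9}
tbl['e'] = 0 → {'y': 0, 'a': 7, 'f': 9, 'e': 0}
tbl['a'] = 6 → {'y': 0, 'a': 6, 'f': 9, 'e': 0}
del 'y' → {'a': 6, 'f': 9, 'e': 0}
tbl['i'] = tbl['a']+2 = 8 → {'a': 6, 'f': 9, 'e': 0, 'i': 8}
del 'e' → {'a': 6, 'f': 9, 'i': 8}
tbl['g'] = 2 → {'a': 6, 'f': 9, 'i': 8, 'g': 2}
tbl['y'] = tbl['a']+2 = 8 → {'a': 6, 'f': 9, 'i': 8, 'g': 2, 'y': 8}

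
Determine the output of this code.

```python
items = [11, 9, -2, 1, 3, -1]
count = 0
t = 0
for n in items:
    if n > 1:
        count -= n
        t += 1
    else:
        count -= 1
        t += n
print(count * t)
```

n=11: >1, count = 0-11 = -11; t=1
n=9: >1, count = (-11)-9 = -20; t=2
n=-2: not >1, count = (-20)-1 = -21; t=0
n=1: not >1, count = (-21)-1 = -22; t=1
n=3: >1, count = (-22)-3 = -25; t=2
n=-1: not >1, count = (-25)-1 = -26; t=1
count*t = (-26)*1 = -26

-26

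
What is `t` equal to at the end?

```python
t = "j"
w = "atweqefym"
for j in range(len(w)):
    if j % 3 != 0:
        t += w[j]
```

'jtwqeym'

j=0: skip
j=1: add 't' → 'jt'
j=2: add 'w' → 'jtw'
j=3: skip
j=4: add 'q' → 'jtwq'
j=5: add 'e' → 'jtwqe'
j=6: skip
j=7: add 'y' → 'jtwqey'
j=8: add 'm' → 'jtwqeym'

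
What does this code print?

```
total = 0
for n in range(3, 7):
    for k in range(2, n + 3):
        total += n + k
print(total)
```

200

n=3,k=2: total = 0+5 = 5
n=3,k=3: total = 5+6 = 11
n=3,k=4: total = 11+7 = 18
n=3,k=5: total = 18+8 = 26
n=4,k=2: total = 26+6 = 32
n=4,k=3: total = 32+7 = 39
n=4,k=4: total = 39+8 = 47
n=4,k=5: total = 47+9 = 56
n=4,k=6: total = 56+10 = 66
n=5,k=2: total = 66+7 = 73
n=5,k=3: total = 73+8 = 81
n=5,k=4: total = 81+9 = 90
n=5,k=5: total = 90+10 = 100
n=5,k=6: total = 100+11 = 111
n=5,k=7: total = 111+12 = 123
n=6,k=2: total = 123+8 = 131
n=6,k=3: total = 131+9 = 140
n=6,k=4: total = 140+10 = 150
n=6,k=5: total = 150+11 = 161
n=6,k=6: total = 161+12 = 173
n=6,k=7: total = 173+13 = 186
n=6,k=8: total = 186+14 = 200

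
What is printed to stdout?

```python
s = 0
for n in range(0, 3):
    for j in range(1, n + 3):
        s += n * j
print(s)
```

26

n=0,j=1: s = 0+0 = 0
n=0,j=2: s = 0+0 = 0
n=1,j=1: s = 0+1 = 1
n=1,j=2: s = 1+2 = 3
n=1,j=3: s = 3+3 = 6
n=2,j=1: s = 6+2 = 8
n=2,j=2: s = 8+4 = 12
n=2,j=3: s = 12+6 = 18
n=2,j=4: s = 18+8 = 26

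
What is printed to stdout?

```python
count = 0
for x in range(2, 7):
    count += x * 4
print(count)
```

x=2: count = 0+2*4 = 8
x=3: count = 8+3*4 = 20
x=4: count = 20+4*4 = 36
x=5: count = 36+5*4 = 56
x=6: count = 56+6*4 = 80

80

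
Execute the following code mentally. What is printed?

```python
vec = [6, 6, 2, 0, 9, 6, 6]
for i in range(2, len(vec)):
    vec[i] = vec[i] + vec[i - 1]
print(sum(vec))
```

97

i=2: vec[2] = 2+6 = 8 → [6, 6, 8, 0, 9, 6, 6]
i=3: vec[3] = 0+8 = 8 → [6, 6, 8, 8, 9, 6, 6]
i=4: vec[4] = 9+8 = 17 → [6, 6, 8, 8, 17, 6, 6]
i=5: vec[5] = 6+17 = 23 → [6, 6, 8, 8, 17, 23, 6]
i=6: vec[6] = 6+23 = 29 → [6, 6, 8, 8, 17, 23, 29]
sum = 97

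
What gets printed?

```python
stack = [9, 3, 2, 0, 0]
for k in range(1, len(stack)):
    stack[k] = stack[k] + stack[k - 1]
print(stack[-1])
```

k=1: stack[1] = 3+9 = 12 → [9, 12, 2, 0, 0]
k=2: stack[2] = 2+12 = 14 → [9, 12, 14, 0, 0]
k=3: stack[3] = 0+14 = 14 → [9, 12, 14, 14, 0]
k=4: stack[4] = 0+14 = 14 → [9, 12, 14, 14, 14]

14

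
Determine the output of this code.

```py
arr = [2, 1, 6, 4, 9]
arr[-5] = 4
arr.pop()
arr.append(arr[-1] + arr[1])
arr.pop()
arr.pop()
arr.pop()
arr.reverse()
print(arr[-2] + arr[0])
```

arr[-5] = 4 → [4, 1, 6, 4, 9]
pop() removes 9 → [4, 1, 6, 4]
append arr[-1]+arr[1] = 4+1 = 5 → [4, 1, 6, 4, 5]
pop() removes 5 → [4, 1, 6, 4]
pop() removes 4 → [4, 1, 6]
pop() removes 6 → [4, 1]
reverse → [1, 4]
arr[-2]+arr[0] = 1+1 = 2

2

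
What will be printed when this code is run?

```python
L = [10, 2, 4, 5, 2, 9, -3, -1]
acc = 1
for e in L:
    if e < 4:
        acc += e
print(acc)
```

e=10: not <4
e=2: <4, acc = 1+2 = 3
e=4: not <4
e=5: not <4
e=2: <4, acc = 3+2 = 5
e=9: not <4
e=-3: <4, acc = 5+(-3) = 2
e=-1: <4, acc = 2+(-1) = 1

1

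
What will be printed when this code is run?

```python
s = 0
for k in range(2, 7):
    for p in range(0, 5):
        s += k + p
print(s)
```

150

k=2,p=0: s = 0+2 = 2
k=2,p=1: s = 2+3 = 5
k=2,p=2: s = 5+4 = 9
k=2,p=3: s = 9+5 = 14
k=2,p=4: s = 14+6 = 20
k=3,p=0: s = 20+3 = 23
k=3,p=1: s = 23+4 = 27
k=3,p=2: s = 27+5 = 32
k=3,p=3: s = 32+6 = 38
k=3,p=4: s = 38+7 = 45
k=4,p=0: s = 45+4 = 49
k=4,p=1: s = 49+5 = 54
k=4,p=2: s = 54+6 = 60
k=4,p=3: s = 60+7 = 67
k=4,p=4: s = 67+8 = 75
k=5,p=0: s = 75+5 = 80
k=5,p=1: s = 80+6 = 86
k=5,p=2: s = 86+7 = 93
k=5,p=3: s = 93+8 = 101
k=5,p=4: s = 101+9 = 110
k=6,p=0: s = 110+6 = 116
k=6,p=1: s = 116+7 = 123
k=6,p=2: s = 123+8 = 131
k=6,p=3: s = 131+9 = 140
k=6,p=4: s = 140+10 = 150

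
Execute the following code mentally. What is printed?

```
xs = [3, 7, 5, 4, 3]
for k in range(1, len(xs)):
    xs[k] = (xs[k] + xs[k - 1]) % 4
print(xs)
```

k=1: xs[1] = (7+3)%4 = 2 → [3, 2, 5, 4, 3]
k=2: xs[2] = (5+2)%4 = 3 → [3, 2, 3, 4, 3]
k=3: xs[3] = (4+3)%4 = 3 → [3, 2, 3, 3, 3]
k=4: xs[4] = (3+3)%4 = 2 → [3, 2, 3, 3, 2]

[3, 2, 3, 3, 2]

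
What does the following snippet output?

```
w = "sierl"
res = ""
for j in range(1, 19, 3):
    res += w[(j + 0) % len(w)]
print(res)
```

ilesri

j=1: add w[1]='i' → 'i'
j=4: add w[4]='l' → 'il'
j=7: add w[2]='e' → 'ile'
j=10: add w[0]='s' → 'iles'
j=13: add w[3]='r' → 'ilesr'
j=16: add w[1]='i' → 'ilesri'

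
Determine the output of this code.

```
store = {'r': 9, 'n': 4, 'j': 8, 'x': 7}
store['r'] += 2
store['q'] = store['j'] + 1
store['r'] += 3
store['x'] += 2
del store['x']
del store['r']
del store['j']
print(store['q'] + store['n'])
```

store['r'] = 9+2 = 11 → {'r': 11, 'n': 4, 'j': 8, 'x': 7}
store['q'] = store['j']+1 = 9 → {'r': 11, 'n': 4, 'j': 8, 'x': 7, 'q': 9}
store['r'] = 11+3 = 14 → {'r': 14, 'n': 4, 'j': 8, 'x': 7, 'q': 9}
store['x'] = 7+2 = 9 → {'r': 14, 'n': 4, 'j': 8, 'x': 9, 'q': 9}
del 'x' → {'r': 14, 'n': 4, 'j': 8, 'q': 9}
del 'r' → {'n': 4, 'j': 8, 'q': 9}
del 'j' → {'n': 4, 'q': 9}
store['q']+store['n'] = 9+4 = 13

13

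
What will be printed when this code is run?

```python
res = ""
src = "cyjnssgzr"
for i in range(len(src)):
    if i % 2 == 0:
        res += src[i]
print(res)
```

cjsgr

i=0: add 'c' → 'c'
i=1: skip
i=2: add 'j' → 'cj'
i=3: skip
i=4: add 's' → 'cjs'
i=5: skip
i=6: add 'g' → 'cjsg'
i=7: skip
i=8: add 'r' → 'cjsgr'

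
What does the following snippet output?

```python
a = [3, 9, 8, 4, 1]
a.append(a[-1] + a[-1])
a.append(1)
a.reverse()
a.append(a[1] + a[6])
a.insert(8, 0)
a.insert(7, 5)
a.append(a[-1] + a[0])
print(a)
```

append a[-1]+a[-1] = 1+1 = 2 → [3, 9, 8, 4, 1, 2]
append 1 → [3, 9, 8, 4, 1, 2, 1]
reverse → [1, 2, 1, 4, 8, 9, 3]
append a[1]+a[6] = 2+3 = 5 → [1, 2, 1, 4, 8, 9, 3, 5]
insert 0 at 8 → [1, 2, 1, 4, 8, 9, 3, 5, 0]
insert 5 at 7 → [1, 2, 1, 4, 8, 9, 3, 5, 5, 0]
append a[-1]+a[0] = 0+1 = 1 → [1, 2, 1, 4, 8, 9, 3, 5, 5, 0, 1]

[1, 2, 1, 4, 8, 9, 3, 5, 5, 0, 1]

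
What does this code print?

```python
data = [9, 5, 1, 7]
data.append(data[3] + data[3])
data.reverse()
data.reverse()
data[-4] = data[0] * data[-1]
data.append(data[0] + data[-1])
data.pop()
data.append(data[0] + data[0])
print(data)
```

[9, 126, 1, 7, 14, 18]

append data[3]+data[3] = 7+7 = 14 → [9, 5, 1, 7, 14]
reverse → [14, 7, 1, 5, 9]
reverse → [9, 5, 1, 7, 14]
data[-4] = data[0]*data[-1] = 9*14 = 126 → [9, 126, 1, 7, 14]
append data[0]+data[-1] = 9+14 = 23 → [9, 126, 1, 7, 14, 23]
pop() removes 23 → [9, 126, 1, 7, 14]
append data[0]+data[0] = 9+9 = 18 → [9, 126, 1, 7, 14, 18]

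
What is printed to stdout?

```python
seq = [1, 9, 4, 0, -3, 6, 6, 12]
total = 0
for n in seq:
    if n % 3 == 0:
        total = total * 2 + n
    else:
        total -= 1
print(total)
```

216

n=1: not %3==0, total = 0-1 = -1
n=9: %3==0, total = (-1)*2+9 = 7
n=4: not %3==0, total = 7-1 = 6
n=0: %3==0, total = 6*2+0 = 12
n=-3: %3==0, total = 12*2+(-3) = 21
n=6: %3==0, total = 21*2+6 = 48
n=6: %3==0, total = 48*2+6 = 102
n=12: %3==0, total = 102*2+12 = 216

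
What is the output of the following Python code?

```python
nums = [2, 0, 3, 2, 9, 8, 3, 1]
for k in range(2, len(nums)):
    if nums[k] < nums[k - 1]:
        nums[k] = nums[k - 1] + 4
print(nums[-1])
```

21

k=2: 3>=0, unchanged → [2, 0, 3, 2, 9, 8, 3, 1]
k=3: 2<3, nums[3] = 3+4 = 7 → [2, 0, 3, 7, 9, 8, 3, 1]
k=4: 9>=7, unchanged → [2, 0, 3, 7, 9, 8, 3, 1]
k=5: 8<9, nums[5] = 9+4 = 13 → [2, 0, 3, 7, 9, 13, 3, 1]
k=6: 3<13, nums[6] = 13+4 = 17 → [2, 0, 3, 7, 9, 13, 17, 1]
k=7: 1<17, nums[7] = 17+4 = 21 → [2, 0, 3, 7, 9, 13, 17, 21]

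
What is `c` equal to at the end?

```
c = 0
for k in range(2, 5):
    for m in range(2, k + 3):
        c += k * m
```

140

k=2,m=2: c = 0+4 = 4
k=2,m=3: c = 4+6 = 10
k=2,m=4: c = 10+8 = 18
k=3,m=2: c = 18+6 = 24
k=3,m=3: c = 24+9 = 33
k=3,m=4: c = 33+12 = 45
k=3,m=5: c = 45+15 = 60
k=4,m=2: c = 60+8 = 68
k=4,m=3: c = 68+12 = 80
k=4,m=4: c = 80+16 = 96
k=4,m=5: c = 96+20 = 116
k=4,m=6: c = 116+24 = 140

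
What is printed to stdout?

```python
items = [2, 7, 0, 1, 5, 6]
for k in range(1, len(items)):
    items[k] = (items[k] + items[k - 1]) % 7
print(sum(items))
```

10

k=1: items[1] = (7+2)%7 = 2 → [2, 2, 0, 1, 5, 6]
k=2: items[2] = (0+2)%7 = 2 → [2, 2, 2, 1, 5, 6]
k=3: items[3] = (1+2)%7 = 3 → [2, 2, 2, 3, 5, 6]
k=4: items[4] = (5+3)%7 = 1 → [2, 2, 2, 3, 1, 6]
k=5: items[5] = (6+1)%7 = 0 → [2, 2, 2, 3, 1, 0]
sum = 10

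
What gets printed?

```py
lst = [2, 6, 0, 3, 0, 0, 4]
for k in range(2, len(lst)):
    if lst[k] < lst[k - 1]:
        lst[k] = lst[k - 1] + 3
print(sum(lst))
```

83

k=2: 0<6, lst[2] = 6+3 = 9 → [2, 6, 9, 3, 0, 0, 4]
k=3: 3<9, lst[3] = 9+3 = 12 → [2, 6, 9, 12, 0, 0, 4]
k=4: 0<12, lst[4] = 12+3 = 15 → [2, 6, 9, 12, 15, 0, 4]
k=5: 0<15, lst[5] = 15+3 = 18 → [2, 6, 9, 12, 15, 18, 4]
k=6: 4<18, lst[6] = 18+3 = 21 → [2, 6, 9, 12, 15, 18, 21]
sum = 83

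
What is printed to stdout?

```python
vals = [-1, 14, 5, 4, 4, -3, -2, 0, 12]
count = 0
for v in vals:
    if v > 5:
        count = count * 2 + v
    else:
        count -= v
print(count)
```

v=-1: not >5, count = 0-(-1) = 1
v=14: >5, count = 1*2+14 = 16
v=5: not >5, count = 16-5 = 11
v=4: not >5, count = 11-4 = 7
v=4: not >5, count = 7-4 = 3
v=-3: not >5, count = 3-(-3) = 6
v=-2: not >5, count = 6-(-2) = 8
v=0: not >5, count = 8-0 = 8
v=12: >5, count = 8*2+12 = 28

28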